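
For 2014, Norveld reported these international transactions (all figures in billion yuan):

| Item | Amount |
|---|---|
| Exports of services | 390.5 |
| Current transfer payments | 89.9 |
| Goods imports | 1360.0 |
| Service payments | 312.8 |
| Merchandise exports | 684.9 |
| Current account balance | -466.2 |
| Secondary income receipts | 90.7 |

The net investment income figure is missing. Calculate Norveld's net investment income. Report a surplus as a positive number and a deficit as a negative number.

Current account = goods balance + services balance + net primary income + net secondary income
Sum of the known components = -596.6
Net investment income = CA - (known components) = -466.2 - (-596.6) = 130.4

130.4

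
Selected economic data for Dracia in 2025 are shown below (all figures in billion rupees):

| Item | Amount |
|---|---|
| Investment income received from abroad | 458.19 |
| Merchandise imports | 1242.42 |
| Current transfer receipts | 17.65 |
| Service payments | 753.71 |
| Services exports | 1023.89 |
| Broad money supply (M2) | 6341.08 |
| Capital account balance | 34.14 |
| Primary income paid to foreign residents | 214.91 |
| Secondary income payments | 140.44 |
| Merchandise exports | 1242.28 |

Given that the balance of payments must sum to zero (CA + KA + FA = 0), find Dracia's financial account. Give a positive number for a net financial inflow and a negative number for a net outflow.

Goods balance = 1242.28 - 1242.42 = -0.14
Services balance = 1023.89 - 753.71 = 270.18
Trade balance (goods + services) = -0.14 + 270.18 = 270.04
Net primary income = 458.19 - 214.91 = 243.28
Net secondary income = 17.65 - 140.44 = -122.79
Current account = 270.04 + 243.28 + (-122.79) = 390.53
Financial account = -(390.53 + 34.14) = -424.67

-424.67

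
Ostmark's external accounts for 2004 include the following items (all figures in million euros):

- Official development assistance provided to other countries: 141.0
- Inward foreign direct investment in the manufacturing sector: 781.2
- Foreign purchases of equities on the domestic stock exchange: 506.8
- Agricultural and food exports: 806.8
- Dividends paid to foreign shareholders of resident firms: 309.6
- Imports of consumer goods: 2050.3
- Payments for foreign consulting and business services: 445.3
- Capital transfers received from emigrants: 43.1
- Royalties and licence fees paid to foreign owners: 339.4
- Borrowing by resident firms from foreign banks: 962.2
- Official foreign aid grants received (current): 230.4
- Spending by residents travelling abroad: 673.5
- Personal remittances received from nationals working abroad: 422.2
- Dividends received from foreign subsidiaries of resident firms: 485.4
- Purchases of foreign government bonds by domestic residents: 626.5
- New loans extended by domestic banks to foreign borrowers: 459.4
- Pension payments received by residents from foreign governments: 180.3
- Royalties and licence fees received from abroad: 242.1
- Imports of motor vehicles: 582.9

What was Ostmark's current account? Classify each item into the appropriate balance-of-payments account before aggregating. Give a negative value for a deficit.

Goods: -2050.3 + 806.8 - 582.9 = -1826.4
Services: 242.1 - 339.4 - 445.3 - 673.5 = -1216.1
Primary income: -309.6 + 485.4 = 175.8
Secondary income: 180.3 + 230.4 + 422.2 - 141.0 = 691.9
Current account = (-1826.4) + (-1216.1) + 175.8 + 691.9 = -2174.8
(Excluded from the current account — financial account: inward foreign direct investment in the manufacturing sector 781.2, foreign purchases of equities on the domestic stock exchange 506.8, borrowing by resident firms from foreign banks 962.2, purchases of foreign government bonds by domestic residents 626.5, new loans extended by domestic banks to foreign borrowers 459.4; capital account: capital transfers received from emigrants 43.1.)

-2174.8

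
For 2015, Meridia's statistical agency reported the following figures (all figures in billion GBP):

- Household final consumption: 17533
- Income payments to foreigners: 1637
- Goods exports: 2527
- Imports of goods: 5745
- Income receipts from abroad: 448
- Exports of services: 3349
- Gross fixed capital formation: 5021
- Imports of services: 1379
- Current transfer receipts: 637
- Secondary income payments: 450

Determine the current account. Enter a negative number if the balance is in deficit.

Goods balance = 2527 - 5745 = -3218
Services balance = 3349 - 1379 = 1970
Trade balance (goods + services) = -3218 + 1970 = -1248
Net primary income = 448 - 1637 = -1189
Net secondary income = 637 - 450 = 187
Current account = -1248 + (-1189) + 187 = -2250

-2250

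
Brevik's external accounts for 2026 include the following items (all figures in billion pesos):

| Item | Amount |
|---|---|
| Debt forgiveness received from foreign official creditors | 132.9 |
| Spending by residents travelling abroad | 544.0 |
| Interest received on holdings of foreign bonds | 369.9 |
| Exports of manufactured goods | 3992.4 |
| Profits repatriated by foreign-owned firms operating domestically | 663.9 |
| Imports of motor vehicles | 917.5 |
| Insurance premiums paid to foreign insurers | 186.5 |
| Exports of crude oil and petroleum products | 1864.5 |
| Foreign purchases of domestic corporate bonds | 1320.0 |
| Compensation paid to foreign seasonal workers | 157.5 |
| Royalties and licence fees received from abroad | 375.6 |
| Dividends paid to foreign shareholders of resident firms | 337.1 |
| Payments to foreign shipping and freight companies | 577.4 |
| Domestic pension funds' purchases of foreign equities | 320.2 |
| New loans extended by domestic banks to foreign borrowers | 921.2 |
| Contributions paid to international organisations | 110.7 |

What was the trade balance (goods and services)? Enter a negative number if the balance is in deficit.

Goods: 1864.5 + 3992.4 - 917.5 = 4939.4
Services: -577.4 - 544.0 + 375.6 - 186.5 = -932.3
Trade balance = 4939.4 + (-932.3) = 4007.1
(Excluded from the trade balance — capital account: debt forgiveness received from foreign official creditors 132.9; primary income: interest received on holdings of foreign bonds 369.9, profits repatriated by foreign-owned firms operating domestically 663.9, compensation paid to foreign seasonal workers 157.5, dividends paid to foreign shareholders of resident firms 337.1; financial account: foreign purchases of domestic corporate bonds 1320.0, domestic pension funds' purchases of foreign equities 320.2, new loans extended by domestic banks to foreign borrowers 921.2; secondary income: contributions paid to international organisations 110.7.)

4007.1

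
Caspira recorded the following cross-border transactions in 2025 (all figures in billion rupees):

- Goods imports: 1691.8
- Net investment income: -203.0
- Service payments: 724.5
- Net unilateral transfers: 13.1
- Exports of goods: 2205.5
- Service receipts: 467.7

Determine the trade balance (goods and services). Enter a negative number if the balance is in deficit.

256.9

Goods balance = 2205.5 - 1691.8 = 513.7
Services balance = 467.7 - 724.5 = -256.8
Trade balance (goods + services) = 513.7 + (-256.8) = 256.9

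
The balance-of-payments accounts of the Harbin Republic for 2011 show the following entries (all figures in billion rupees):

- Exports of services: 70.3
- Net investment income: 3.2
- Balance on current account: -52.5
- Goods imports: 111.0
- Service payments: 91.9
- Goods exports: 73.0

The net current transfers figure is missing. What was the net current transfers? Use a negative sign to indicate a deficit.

3.9

Current account = goods balance + services balance + net primary income + net secondary income
Sum of the known components = -56.4
Net current transfers = CA - (known components) = -52.5 - (-56.4) = 3.9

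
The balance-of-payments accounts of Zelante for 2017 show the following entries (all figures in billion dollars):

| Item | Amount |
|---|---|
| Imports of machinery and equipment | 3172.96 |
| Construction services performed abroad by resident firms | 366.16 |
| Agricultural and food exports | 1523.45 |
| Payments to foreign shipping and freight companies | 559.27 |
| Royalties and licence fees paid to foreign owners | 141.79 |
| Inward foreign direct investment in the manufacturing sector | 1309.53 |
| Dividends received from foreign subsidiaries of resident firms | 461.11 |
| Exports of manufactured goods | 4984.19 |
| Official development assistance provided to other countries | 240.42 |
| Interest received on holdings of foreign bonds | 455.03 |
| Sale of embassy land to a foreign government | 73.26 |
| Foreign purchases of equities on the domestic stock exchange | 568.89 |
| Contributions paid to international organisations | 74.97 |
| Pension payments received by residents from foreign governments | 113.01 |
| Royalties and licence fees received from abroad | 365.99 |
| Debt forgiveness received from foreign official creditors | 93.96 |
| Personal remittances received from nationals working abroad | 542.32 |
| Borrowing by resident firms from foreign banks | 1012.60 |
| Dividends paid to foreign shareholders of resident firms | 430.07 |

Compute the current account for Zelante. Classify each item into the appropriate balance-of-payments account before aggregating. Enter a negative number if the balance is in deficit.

4191.78

Goods: 4984.19 - 3172.96 + 1523.45 = 3334.68
Services: 366.16 + 365.99 - 559.27 - 141.79 = 31.09
Primary income: -430.07 + 461.11 + 455.03 = 486.07
Secondary income: 542.32 - 240.42 - 74.97 + 113.01 = 339.94
Current account = 3334.68 + 31.09 + 486.07 + 339.94 = 4191.78
(Excluded from the current account — financial account: inward foreign direct investment in the manufacturing sector 1309.53, foreign purchases of equities on the domestic stock exchange 568.89, borrowing by resident firms from foreign banks 1012.60; capital account: sale of embassy land to a foreign government 73.26, debt forgiveness received from foreign official creditors 93.96.)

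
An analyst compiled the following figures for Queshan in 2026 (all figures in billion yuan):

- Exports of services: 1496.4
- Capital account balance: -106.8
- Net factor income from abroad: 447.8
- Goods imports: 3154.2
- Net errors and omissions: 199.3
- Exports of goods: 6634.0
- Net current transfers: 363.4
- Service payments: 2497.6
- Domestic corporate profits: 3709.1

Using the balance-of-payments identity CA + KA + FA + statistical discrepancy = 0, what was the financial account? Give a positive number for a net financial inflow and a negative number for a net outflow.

Goods balance = 6634.0 - 3154.2 = 3479.8
Services balance = 1496.4 - 2497.6 = -1001.2
Trade balance (goods + services) = 3479.8 + (-1001.2) = 2478.6
Net primary income = 447.8
Net secondary income = 363.4
Current account = 2478.6 + 447.8 + 363.4 = 3289.8
Financial account = -(3289.8 + (-106.8) + 199.3) = -3382.3

-3382.3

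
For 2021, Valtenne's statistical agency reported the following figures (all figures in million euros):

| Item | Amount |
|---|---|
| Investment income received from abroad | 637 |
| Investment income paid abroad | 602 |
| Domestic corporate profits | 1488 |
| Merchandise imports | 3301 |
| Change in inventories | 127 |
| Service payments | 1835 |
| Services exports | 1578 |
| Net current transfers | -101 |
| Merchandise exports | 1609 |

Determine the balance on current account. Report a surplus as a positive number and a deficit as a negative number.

Goods balance = 1609 - 3301 = -1692
Services balance = 1578 - 1835 = -257
Trade balance (goods + services) = -1692 + (-257) = -1949
Net primary income = 637 - 602 = 35
Net secondary income = -101
Current account = -1949 + 35 + (-101) = -2015

-2015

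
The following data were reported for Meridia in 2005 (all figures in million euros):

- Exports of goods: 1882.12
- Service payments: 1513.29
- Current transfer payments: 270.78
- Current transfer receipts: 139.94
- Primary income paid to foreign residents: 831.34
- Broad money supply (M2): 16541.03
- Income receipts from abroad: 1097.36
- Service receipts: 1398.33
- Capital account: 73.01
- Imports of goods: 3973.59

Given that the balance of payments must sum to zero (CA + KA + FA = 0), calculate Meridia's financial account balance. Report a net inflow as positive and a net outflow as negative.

Goods balance = 1882.12 - 3973.59 = -2091.47
Services balance = 1398.33 - 1513.29 = -114.96
Trade balance (goods + services) = -2091.47 + (-114.96) = -2206.43
Net primary income = 1097.36 - 831.34 = 266.02
Net secondary income = 139.94 - 270.78 = -130.84
Current account = -2206.43 + 266.02 + (-130.84) = -2071.25
Financial account = -(-2071.25 + 73.01) = 1998.24

1998.24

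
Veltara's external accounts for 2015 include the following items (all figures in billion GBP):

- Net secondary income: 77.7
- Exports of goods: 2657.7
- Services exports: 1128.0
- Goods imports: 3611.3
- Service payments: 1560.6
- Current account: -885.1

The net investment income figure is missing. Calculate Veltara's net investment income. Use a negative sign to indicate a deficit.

423.4

Current account = goods balance + services balance + net primary income + net secondary income
Sum of the known components = -1308.5
Net investment income = CA - (known components) = -885.1 - (-1308.5) = 423.4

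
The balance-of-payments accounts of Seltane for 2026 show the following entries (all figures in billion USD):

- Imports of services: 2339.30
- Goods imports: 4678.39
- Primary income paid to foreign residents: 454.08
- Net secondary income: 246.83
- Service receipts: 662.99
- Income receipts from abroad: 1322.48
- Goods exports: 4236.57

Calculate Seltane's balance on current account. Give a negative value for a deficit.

Goods balance = 4236.57 - 4678.39 = -441.82
Services balance = 662.99 - 2339.30 = -1676.31
Trade balance (goods + services) = -441.82 + (-1676.31) = -2118.13
Net primary income = 1322.48 - 454.08 = 868.40
Net secondary income = 246.83
Current account = -2118.13 + 868.40 + 246.83 = -1002.90

-1002.90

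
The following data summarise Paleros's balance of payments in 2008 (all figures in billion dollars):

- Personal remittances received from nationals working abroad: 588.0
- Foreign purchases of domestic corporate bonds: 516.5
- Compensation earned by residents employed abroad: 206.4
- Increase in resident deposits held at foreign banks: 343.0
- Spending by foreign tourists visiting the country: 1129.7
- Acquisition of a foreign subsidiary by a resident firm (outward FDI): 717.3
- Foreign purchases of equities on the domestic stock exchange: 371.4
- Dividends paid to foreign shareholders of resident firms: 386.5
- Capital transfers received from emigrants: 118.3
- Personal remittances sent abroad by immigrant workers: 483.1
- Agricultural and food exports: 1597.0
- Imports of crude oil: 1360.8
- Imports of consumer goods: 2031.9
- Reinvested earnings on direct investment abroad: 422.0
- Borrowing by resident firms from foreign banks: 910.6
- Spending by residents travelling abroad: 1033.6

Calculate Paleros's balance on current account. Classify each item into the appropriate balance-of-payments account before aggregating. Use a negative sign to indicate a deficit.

-1352.8

Goods: -2031.9 - 1360.8 + 1597.0 = -1795.7
Services: -1033.6 + 1129.7 = 96.1
Primary income: 206.4 + 422.0 - 386.5 = 241.9
Secondary income: -483.1 + 588.0 = 104.9
Current account = (-1795.7) + 96.1 + 241.9 + 104.9 = -1352.8
(Excluded from the current account — financial account: foreign purchases of domestic corporate bonds 516.5, increase in resident deposits held at foreign banks 343.0, acquisition of a foreign subsidiary by a resident firm (outward FDI) 717.3, foreign purchases of equities on the domestic stock exchange 371.4, borrowing by resident firms from foreign banks 910.6; capital account: capital transfers received from emigrants 118.3.)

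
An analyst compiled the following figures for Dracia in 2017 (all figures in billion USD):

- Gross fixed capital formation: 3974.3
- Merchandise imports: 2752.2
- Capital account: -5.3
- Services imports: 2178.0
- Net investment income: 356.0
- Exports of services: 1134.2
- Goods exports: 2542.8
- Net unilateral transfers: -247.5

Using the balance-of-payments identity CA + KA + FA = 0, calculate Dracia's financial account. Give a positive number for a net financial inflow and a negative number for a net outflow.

1150.0

Goods balance = 2542.8 - 2752.2 = -209.4
Services balance = 1134.2 - 2178.0 = -1043.8
Trade balance (goods + services) = -209.4 + (-1043.8) = -1253.2
Net primary income = 356.0
Net secondary income = -247.5
Current account = -1253.2 + 356.0 + (-247.5) = -1144.7
Financial account = -(-1144.7 + (-5.3)) = 1150.0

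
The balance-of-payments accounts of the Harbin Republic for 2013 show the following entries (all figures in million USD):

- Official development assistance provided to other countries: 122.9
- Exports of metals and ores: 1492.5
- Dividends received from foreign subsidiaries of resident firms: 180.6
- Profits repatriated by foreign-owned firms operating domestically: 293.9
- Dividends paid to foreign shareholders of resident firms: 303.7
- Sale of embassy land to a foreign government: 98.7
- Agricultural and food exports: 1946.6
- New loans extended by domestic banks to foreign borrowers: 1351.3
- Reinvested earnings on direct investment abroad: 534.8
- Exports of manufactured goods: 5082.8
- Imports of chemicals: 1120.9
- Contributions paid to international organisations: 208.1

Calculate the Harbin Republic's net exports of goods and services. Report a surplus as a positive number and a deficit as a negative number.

7401.0

Goods: -1120.9 + 1492.5 + 5082.8 + 1946.6 = 7401.0
Trade balance = 7401.0 + 0.0 = 7401.0
(Excluded from the trade balance — secondary income: official development assistance provided to other countries 122.9, contributions paid to international organisations 208.1; primary income: dividends received from foreign subsidiaries of resident firms 180.6, profits repatriated by foreign-owned firms operating domestically 293.9, dividends paid to foreign shareholders of resident firms 303.7, reinvested earnings on direct investment abroad 534.8; capital account: sale of embassy land to a foreign government 98.7; financial account: new loans extended by domestic banks to foreign borrowers 1351.3.)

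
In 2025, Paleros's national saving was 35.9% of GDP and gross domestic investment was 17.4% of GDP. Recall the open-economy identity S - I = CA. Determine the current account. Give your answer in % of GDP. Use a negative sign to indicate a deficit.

18.5

CA = S - I = 35.9 - 17.4 = 18.5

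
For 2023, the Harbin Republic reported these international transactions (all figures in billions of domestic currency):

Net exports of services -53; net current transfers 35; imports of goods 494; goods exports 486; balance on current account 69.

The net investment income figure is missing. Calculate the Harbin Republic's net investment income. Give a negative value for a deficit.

95

Current account = goods balance + services balance + net primary income + net secondary income
Sum of the known components = -26
Net investment income = CA - (known components) = 69 - (-26) = 95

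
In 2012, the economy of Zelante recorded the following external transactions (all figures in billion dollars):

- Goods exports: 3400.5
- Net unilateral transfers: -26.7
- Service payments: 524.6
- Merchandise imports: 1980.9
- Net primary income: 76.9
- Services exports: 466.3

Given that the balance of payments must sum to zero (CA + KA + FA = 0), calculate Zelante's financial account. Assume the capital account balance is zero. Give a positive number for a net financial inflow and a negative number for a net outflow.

Goods balance = 3400.5 - 1980.9 = 1419.6
Services balance = 466.3 - 524.6 = -58.3
Trade balance (goods + services) = 1419.6 + (-58.3) = 1361.3
Net primary income = 76.9
Net secondary income = -26.7
Current account = 1361.3 + 76.9 + (-26.7) = 1411.5
Financial account = -(1411.5) = -1411.5

-1411.5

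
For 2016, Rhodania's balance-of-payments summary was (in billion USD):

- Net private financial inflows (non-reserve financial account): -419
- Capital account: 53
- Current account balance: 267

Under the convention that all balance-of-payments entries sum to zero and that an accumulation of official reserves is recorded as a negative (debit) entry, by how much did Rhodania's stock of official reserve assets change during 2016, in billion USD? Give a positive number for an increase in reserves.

Official reserve transactions balance = -(267 + 53 + (-419)) = 99
An accumulation of reserves is recorded as a debit (negative entry), so the change in the stock of reserves is the negative of that balance.
Change in official reserves = -(99) = -99

-99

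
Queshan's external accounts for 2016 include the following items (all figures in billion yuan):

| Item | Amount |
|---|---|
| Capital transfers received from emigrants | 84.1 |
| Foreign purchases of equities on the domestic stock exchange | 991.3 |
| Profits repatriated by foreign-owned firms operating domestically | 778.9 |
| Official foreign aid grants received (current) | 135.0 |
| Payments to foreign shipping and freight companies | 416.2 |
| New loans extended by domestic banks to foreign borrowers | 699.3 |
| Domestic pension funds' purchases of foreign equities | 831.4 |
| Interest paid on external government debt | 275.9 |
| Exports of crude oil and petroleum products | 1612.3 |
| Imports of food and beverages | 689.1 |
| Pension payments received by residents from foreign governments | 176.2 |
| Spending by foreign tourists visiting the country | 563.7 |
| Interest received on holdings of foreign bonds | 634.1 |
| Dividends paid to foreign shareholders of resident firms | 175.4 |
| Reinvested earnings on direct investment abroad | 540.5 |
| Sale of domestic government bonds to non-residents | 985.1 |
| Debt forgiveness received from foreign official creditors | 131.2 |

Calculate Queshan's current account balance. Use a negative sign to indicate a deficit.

Goods: -689.1 + 1612.3 = 923.2
Services: -416.2 + 563.7 = 147.5
Primary income: -275.9 - 778.9 + 540.5 - 175.4 + 634.1 = -55.6
Secondary income: 135.0 + 176.2 = 311.2
Current account = 923.2 + 147.5 + (-55.6) + 311.2 = 1326.3
(Excluded from the current account — capital account: capital transfers received from emigrants 84.1, debt forgiveness received from foreign official creditors 131.2; financial account: foreign purchases of equities on the domestic stock exchange 991.3, new loans extended by domestic banks to foreign borrowers 699.3, domestic pension funds' purchases of foreign equities 831.4, sale of domestic government bonds to non-residents 985.1.)

1326.3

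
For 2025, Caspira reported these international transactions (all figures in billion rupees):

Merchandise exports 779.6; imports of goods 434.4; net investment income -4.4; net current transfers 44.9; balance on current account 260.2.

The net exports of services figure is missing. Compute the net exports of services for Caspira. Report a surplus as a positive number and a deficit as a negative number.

-125.5

Current account = goods balance + services balance + net primary income + net secondary income
Sum of the known components = 385.7
Net exports of services = CA - (known components) = 260.2 - 385.7 = -125.5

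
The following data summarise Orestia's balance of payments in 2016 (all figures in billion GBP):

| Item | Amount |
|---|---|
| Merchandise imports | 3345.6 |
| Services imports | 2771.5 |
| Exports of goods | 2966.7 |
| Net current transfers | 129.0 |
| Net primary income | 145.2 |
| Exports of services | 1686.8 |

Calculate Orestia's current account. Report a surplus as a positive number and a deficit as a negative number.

Goods balance = 2966.7 - 3345.6 = -378.9
Services balance = 1686.8 - 2771.5 = -1084.7
Trade balance (goods + services) = -378.9 + (-1084.7) = -1463.6
Net primary income = 145.2
Net secondary income = 129.0
Current account = -1463.6 + 145.2 + 129.0 = -1189.4

-1189.4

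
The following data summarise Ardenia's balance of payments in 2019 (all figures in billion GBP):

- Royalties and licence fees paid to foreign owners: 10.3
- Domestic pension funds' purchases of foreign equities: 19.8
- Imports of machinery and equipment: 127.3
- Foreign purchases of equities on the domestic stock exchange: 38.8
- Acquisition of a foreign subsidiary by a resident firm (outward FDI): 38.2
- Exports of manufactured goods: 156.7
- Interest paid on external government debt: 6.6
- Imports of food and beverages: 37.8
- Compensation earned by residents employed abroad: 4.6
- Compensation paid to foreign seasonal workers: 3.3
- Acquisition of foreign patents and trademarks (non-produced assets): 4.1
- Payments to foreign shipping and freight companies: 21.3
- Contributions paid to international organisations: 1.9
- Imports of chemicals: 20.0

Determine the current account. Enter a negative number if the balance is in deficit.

Goods: -127.3 + 156.7 - 37.8 - 20.0 = -28.4
Services: -21.3 - 10.3 = -31.6
Primary income: -6.6 + 4.6 - 3.3 = -5.3
Secondary income: -1.9
Current account = (-28.4) + (-31.6) + (-5.3) + (-1.9) = -67.2
(Excluded from the current account — financial account: domestic pension funds' purchases of foreign equities 19.8, foreign purchases of equities on the domestic stock exchange 38.8, acquisition of a foreign subsidiary by a resident firm (outward FDI) 38.2; capital account: acquisition of foreign patents and trademarks (non-produced assets) 4.1.)

-67.2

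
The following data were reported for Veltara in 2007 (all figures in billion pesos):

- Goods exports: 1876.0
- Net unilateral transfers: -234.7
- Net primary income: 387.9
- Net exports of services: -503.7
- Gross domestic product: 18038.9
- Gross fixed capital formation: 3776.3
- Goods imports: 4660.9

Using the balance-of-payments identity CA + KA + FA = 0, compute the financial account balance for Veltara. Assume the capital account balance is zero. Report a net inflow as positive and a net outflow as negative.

Goods balance = 1876.0 - 4660.9 = -2784.9
Services balance = -503.7
Trade balance (goods + services) = -2784.9 + (-503.7) = -3288.6
Net primary income = 387.9
Net secondary income = -234.7
Current account = -3288.6 + 387.9 + (-234.7) = -3135.4
Financial account = -(-3135.4) = 3135.4

3135.4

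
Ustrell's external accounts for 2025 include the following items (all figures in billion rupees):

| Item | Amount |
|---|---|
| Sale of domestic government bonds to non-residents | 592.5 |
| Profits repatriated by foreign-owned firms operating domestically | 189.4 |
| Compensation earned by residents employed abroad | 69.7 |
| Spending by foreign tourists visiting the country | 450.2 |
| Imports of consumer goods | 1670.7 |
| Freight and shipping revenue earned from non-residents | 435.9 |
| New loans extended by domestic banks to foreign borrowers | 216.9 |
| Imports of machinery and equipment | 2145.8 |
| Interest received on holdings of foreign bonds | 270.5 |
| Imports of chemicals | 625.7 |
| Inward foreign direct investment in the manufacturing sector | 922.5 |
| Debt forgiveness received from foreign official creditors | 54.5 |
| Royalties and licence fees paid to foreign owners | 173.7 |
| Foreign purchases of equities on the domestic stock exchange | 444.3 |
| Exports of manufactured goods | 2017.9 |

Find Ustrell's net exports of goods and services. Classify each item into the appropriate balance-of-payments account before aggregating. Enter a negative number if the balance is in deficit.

Goods: -1670.7 - 625.7 - 2145.8 + 2017.9 = -2424.3
Services: 435.9 - 173.7 + 450.2 = 712.4
Trade balance = -2424.3 + 712.4 = -1711.9
(Excluded from the trade balance — financial account: sale of domestic government bonds to non-residents 592.5, new loans extended by domestic banks to foreign borrowers 216.9, inward foreign direct investment in the manufacturing sector 922.5, foreign purchases of equities on the domestic stock exchange 444.3; primary income: profits repatriated by foreign-owned firms operating domestically 189.4, compensation earned by residents employed abroad 69.7, interest received on holdings of foreign bonds 270.5; capital account: debt forgiveness received from foreign official creditors 54.5.)

-1711.9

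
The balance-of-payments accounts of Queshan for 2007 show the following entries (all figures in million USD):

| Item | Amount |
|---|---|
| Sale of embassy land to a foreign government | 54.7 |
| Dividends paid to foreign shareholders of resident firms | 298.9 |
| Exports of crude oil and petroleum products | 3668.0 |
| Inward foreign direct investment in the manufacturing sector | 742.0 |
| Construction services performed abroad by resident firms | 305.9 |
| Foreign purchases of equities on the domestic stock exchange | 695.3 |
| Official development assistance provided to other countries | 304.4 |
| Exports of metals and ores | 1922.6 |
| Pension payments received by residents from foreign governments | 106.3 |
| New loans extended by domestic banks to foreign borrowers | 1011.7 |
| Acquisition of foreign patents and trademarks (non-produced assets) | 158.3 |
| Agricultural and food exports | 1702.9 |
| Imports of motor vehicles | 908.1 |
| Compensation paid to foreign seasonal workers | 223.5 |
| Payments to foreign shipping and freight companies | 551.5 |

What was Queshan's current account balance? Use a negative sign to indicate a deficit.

Goods: 1922.6 + 1702.9 - 908.1 + 3668.0 = 6385.4
Services: -551.5 + 305.9 = -245.6
Primary income: -298.9 - 223.5 = -522.4
Secondary income: 106.3 - 304.4 = -198.1
Current account = 6385.4 + (-245.6) + (-522.4) + (-198.1) = 5419.3
(Excluded from the current account — capital account: sale of embassy land to a foreign government 54.7, acquisition of foreign patents and trademarks (non-produced assets) 158.3; financial account: inward foreign direct investment in the manufacturing sector 742.0, foreign purchases of equities on the domestic stock exchange 695.3, new loans extended by domestic banks to foreign borrowers 1011.7.)

5419.3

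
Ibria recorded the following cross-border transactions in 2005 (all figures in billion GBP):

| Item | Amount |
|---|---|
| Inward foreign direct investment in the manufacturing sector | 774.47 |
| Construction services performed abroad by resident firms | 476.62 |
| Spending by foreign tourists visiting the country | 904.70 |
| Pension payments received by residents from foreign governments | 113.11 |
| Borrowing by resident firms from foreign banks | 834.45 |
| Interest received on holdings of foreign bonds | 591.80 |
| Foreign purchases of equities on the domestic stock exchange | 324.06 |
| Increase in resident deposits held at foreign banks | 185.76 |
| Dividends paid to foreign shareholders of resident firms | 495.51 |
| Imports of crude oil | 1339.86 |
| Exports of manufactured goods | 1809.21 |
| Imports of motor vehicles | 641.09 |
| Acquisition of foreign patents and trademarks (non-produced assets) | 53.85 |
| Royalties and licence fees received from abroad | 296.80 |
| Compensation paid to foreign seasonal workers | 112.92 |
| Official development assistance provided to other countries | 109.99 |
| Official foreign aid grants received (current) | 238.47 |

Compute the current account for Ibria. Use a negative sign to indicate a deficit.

1731.34

Goods: -1339.86 + 1809.21 - 641.09 = -171.74
Services: 296.80 + 904.70 + 476.62 = 1678.12
Primary income: -495.51 - 112.92 + 591.80 = -16.63
Secondary income: -109.99 + 113.11 + 238.47 = 241.59
Current account = (-171.74) + 1678.12 + (-16.63) + 241.59 = 1731.34
(Excluded from the current account — financial account: inward foreign direct investment in the manufacturing sector 774.47, borrowing by resident firms from foreign banks 834.45, foreign purchases of equities on the domestic stock exchange 324.06, increase in resident deposits held at foreign banks 185.76; capital account: acquisition of foreign patents and trademarks (non-produced assets) 53.85.)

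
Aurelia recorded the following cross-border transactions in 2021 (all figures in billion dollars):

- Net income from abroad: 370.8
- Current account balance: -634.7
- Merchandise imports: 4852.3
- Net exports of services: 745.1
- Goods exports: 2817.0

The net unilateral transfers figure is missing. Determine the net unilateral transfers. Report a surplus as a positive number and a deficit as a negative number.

284.7

Current account = goods balance + services balance + net primary income + net secondary income
Sum of the known components = -919.4
Net unilateral transfers = CA - (known components) = -634.7 - (-919.4) = 284.7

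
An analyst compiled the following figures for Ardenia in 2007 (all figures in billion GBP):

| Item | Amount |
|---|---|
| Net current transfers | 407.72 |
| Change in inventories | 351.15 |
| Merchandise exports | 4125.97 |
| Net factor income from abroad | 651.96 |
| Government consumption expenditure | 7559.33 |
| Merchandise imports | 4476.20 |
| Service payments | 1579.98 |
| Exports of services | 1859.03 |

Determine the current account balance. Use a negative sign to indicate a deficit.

Goods balance = 4125.97 - 4476.20 = -350.23
Services balance = 1859.03 - 1579.98 = 279.05
Trade balance (goods + services) = -350.23 + 279.05 = -71.18
Net primary income = 651.96
Net secondary income = 407.72
Current account = -71.18 + 651.96 + 407.72 = 988.50

988.50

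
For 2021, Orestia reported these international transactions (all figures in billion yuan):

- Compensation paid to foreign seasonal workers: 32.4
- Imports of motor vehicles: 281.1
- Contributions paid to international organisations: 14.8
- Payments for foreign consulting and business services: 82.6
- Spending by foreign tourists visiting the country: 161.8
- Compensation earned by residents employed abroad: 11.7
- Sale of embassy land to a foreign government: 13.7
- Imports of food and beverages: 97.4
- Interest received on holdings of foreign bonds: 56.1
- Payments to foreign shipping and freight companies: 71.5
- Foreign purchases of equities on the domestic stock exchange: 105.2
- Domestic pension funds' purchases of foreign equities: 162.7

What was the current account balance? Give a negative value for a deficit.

Goods: -97.4 - 281.1 = -378.5
Services: 161.8 - 71.5 - 82.6 = 7.7
Primary income: -32.4 + 11.7 + 56.1 = 35.4
Secondary income: -14.8
Current account = (-378.5) + 7.7 + 35.4 + (-14.8) = -350.2
(Excluded from the current account — capital account: sale of embassy land to a foreign government 13.7; financial account: foreign purchases of equities on the domestic stock exchange 105.2, domestic pension funds' purchases of foreign equities 162.7.)

-350.2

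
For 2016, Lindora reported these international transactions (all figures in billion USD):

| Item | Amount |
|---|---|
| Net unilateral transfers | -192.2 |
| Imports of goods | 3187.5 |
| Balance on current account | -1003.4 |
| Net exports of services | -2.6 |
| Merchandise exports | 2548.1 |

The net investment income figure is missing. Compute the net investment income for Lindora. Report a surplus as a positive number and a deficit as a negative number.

Current account = goods balance + services balance + net primary income + net secondary income
Sum of the known components = -834.2
Net investment income = CA - (known components) = -1003.4 - (-834.2) = -169.2

-169.2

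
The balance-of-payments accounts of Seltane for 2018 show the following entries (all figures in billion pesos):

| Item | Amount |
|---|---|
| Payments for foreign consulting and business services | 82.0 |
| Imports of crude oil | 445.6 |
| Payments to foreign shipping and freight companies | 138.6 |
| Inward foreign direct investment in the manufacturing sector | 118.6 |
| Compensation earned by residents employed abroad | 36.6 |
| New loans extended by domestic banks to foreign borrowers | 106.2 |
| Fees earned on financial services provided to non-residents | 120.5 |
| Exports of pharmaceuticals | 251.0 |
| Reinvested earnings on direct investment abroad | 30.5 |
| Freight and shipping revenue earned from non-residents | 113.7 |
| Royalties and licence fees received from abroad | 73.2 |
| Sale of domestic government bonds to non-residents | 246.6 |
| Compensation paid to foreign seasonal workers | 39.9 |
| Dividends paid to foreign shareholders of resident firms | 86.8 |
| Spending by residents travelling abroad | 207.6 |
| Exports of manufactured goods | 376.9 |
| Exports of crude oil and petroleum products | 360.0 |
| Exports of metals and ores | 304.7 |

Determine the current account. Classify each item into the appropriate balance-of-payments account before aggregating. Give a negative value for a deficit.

666.6

Goods: 360.0 - 445.6 + 251.0 + 376.9 + 304.7 = 847.0
Services: 73.2 + 120.5 - 138.6 - 82.0 + 113.7 - 207.6 = -120.8
Primary income: -39.9 + 36.6 + 30.5 - 86.8 = -59.6
Current account = 847.0 + (-120.8) + (-59.6) = 666.6
(Excluded from the current account — financial account: inward foreign direct investment in the manufacturing sector 118.6, new loans extended by domestic banks to foreign borrowers 106.2, sale of domestic government bonds to non-residents 246.6.)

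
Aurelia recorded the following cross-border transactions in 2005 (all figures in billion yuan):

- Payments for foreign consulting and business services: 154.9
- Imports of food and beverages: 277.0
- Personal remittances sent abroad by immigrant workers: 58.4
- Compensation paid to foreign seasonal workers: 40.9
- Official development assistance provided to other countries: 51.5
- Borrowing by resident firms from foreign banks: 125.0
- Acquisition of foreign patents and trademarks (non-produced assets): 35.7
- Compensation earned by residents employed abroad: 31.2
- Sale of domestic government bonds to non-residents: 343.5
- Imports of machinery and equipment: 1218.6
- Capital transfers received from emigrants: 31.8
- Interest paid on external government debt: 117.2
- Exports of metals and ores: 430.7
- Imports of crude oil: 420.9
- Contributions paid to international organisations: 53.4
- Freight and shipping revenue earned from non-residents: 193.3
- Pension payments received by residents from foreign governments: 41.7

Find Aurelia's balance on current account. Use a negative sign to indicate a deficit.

-1695.9

Goods: -420.9 + 430.7 - 277.0 - 1218.6 = -1485.8
Services: 193.3 - 154.9 = 38.4
Primary income: -40.9 + 31.2 - 117.2 = -126.9
Secondary income: 41.7 - 58.4 - 53.4 - 51.5 = -121.6
Current account = (-1485.8) + 38.4 + (-126.9) + (-121.6) = -1695.9
(Excluded from the current account — financial account: borrowing by resident firms from foreign banks 125.0, sale of domestic government bonds to non-residents 343.5; capital account: acquisition of foreign patents and trademarks (non-produced assets) 35.7, capital transfers received from emigrants 31.8.)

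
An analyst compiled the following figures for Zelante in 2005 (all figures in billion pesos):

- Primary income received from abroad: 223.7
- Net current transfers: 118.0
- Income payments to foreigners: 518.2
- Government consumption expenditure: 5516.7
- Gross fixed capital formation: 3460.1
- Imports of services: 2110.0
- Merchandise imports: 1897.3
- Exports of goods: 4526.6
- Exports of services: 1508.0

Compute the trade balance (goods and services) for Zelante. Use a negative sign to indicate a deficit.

2027.3

Goods balance = 4526.6 - 1897.3 = 2629.3
Services balance = 1508.0 - 2110.0 = -602.0
Trade balance (goods + services) = 2629.3 + (-602.0) = 2027.3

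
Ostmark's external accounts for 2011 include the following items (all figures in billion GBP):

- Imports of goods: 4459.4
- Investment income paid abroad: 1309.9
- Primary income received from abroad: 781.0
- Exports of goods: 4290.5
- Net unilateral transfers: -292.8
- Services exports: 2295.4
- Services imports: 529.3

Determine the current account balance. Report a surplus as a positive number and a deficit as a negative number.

775.5

Goods balance = 4290.5 - 4459.4 = -168.9
Services balance = 2295.4 - 529.3 = 1766.1
Trade balance (goods + services) = -168.9 + 1766.1 = 1597.2
Net primary income = 781.0 - 1309.9 = -528.9
Net secondary income = -292.8
Current account = 1597.2 + (-528.9) + (-292.8) = 775.5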